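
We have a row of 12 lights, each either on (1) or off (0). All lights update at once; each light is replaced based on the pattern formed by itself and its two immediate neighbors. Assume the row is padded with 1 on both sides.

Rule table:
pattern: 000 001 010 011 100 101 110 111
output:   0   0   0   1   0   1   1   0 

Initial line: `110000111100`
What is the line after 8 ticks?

100000000000

tick 1: 010000100100
tick 2: 100000000000
tick 3: 100000000000  (fixed point — unchanged through tick 8)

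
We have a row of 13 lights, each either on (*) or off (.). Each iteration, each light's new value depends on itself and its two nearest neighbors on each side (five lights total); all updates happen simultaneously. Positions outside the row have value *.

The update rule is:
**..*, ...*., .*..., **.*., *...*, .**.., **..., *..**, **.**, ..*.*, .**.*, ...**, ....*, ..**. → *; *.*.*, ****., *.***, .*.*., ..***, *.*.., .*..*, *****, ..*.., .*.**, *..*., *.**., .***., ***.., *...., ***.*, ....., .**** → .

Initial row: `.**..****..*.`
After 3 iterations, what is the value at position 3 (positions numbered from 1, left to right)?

iteration 1: *.***....*.*.
iteration 2: .*...*.***...
iteration 3: *.****....***
position 3 holds *

*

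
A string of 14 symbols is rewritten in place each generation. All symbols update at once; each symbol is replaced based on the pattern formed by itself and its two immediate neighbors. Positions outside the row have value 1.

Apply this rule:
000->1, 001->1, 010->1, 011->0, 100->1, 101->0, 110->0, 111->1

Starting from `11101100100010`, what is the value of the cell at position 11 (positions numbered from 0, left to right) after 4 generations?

0

11000011111110
10111101111100
00011000111011
11100111010001
position 11 holds 0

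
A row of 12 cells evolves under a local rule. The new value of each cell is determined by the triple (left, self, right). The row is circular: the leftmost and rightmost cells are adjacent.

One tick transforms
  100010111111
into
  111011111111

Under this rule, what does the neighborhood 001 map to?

0

At position 3 the neighborhood is 001; the next row has 0 there.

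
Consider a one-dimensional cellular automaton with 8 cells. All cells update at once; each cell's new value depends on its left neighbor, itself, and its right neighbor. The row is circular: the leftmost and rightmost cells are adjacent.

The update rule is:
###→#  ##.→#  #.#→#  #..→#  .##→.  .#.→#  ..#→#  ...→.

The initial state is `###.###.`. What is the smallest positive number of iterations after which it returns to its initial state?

.###.###
#.###.##
##.###.#
###.###.

4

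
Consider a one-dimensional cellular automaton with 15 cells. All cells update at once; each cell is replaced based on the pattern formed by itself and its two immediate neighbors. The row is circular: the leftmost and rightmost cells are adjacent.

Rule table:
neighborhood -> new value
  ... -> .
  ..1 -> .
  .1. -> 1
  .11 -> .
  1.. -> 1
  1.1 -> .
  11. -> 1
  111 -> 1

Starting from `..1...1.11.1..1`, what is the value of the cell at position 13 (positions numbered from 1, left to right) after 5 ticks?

1.11..1..1.11.1
1..11.11.1..1..
11..1..1.11.11.
.11.11.1..1..1.
..1..1.11.11.11
position 13 holds .

.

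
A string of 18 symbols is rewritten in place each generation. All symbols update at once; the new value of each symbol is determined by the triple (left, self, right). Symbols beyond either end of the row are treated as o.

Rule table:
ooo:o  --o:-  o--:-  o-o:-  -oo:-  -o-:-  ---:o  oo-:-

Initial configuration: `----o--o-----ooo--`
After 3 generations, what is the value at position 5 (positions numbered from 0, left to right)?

o

generation 1: -oo------ooo--o---
generation 2: ----oooo--o-----o-
generation 3: -oo--oo-----ooo---
position 5 holds o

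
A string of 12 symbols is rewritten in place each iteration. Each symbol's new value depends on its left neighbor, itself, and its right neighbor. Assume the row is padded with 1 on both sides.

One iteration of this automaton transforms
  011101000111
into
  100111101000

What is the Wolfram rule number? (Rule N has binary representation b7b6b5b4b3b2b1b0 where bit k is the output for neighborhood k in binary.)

118

position 2: 111 → 0  (bit 7 = 0)
position 3: 110 → 1  (bit 6 = 1)
position 0: 101 → 1  (bit 5 = 1)
position 6: 100 → 1  (bit 4 = 1)
position 1: 011 → 0  (bit 3 = 0)
position 5: 010 → 1  (bit 2 = 1)
position 8: 001 → 1  (bit 1 = 1)
position 7: 000 → 0  (bit 0 = 0)
bits b7..b0 = 01110110 = 118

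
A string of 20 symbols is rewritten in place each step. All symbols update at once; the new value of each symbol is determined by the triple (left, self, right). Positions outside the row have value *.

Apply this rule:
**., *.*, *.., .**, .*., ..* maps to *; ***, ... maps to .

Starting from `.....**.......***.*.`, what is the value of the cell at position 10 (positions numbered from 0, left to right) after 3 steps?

*...****.....**.****
**.**..**...*****...
.*********.**...**.*
position 10 holds .

.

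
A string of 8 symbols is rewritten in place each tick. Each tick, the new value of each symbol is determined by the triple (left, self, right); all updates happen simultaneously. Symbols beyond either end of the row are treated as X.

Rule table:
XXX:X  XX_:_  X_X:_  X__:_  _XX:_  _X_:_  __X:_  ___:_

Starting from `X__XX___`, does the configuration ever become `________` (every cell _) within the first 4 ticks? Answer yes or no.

tick 1: ________
all cells are _ at tick 1

yes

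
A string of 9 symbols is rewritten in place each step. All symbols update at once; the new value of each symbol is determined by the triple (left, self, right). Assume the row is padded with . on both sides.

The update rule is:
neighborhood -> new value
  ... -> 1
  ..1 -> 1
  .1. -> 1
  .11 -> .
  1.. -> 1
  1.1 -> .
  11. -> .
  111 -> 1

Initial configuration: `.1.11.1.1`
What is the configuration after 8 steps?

1.1111..1

11....1.1
..11111.1
11.111..1
....1.111
11111..1.
.111.1111
1.1...11.
1.1111..1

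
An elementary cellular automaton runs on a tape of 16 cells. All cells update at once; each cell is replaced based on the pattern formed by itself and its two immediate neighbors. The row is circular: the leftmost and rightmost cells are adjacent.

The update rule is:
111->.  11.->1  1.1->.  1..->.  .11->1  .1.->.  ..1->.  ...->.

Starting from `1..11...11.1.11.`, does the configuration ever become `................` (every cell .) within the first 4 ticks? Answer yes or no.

no

tick 1: ...11...11...11.
tick 2: ...11...11...11.  (fixed point — unchanged through tick 4)
tick 4 is ...11...11...11., still not uniform .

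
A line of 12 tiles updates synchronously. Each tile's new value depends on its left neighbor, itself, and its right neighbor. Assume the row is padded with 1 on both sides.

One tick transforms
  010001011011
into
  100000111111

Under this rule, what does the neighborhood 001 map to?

0

At position 4 the neighborhood is 001; the next row has 0 there.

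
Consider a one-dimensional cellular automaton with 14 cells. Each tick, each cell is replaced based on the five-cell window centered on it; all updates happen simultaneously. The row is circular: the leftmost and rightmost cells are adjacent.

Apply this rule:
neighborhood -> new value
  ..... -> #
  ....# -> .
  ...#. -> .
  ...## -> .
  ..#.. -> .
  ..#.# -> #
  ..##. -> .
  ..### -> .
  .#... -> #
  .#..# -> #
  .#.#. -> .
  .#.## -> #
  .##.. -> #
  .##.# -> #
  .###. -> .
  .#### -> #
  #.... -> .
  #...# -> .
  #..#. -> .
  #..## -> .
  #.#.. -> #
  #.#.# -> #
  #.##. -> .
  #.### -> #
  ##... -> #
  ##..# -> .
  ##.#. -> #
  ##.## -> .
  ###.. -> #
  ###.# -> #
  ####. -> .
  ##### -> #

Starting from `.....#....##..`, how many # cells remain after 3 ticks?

6

###...#....##.
#.##...#....#.
##.##...#...#.
count of #: 6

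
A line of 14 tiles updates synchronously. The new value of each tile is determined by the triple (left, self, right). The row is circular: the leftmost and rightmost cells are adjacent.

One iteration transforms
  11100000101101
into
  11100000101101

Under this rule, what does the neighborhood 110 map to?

At position 2 the neighborhood is 110; the next row has 1 there.

1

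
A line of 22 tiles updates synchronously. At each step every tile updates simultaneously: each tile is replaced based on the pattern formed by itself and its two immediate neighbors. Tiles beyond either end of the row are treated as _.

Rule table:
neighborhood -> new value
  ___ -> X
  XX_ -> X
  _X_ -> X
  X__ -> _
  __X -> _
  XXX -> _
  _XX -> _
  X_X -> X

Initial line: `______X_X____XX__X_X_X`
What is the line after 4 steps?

XXXXX_XXX_XX__X__XXXXX
____XX__XX_X__X______X
XXX__X___XXX__X_XXXX_X
__X__X_X___X__XX___XXX

__X__X_X___X__XX___XXX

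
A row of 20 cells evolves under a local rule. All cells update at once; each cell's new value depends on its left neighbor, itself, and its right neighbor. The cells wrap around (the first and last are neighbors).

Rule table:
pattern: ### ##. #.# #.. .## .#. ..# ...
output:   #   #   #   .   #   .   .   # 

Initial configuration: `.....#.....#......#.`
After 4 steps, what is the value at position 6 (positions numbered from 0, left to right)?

step 1: ####...###...####...
step 2: ####.#.###.#.####.#.
step 3: #####.#####.######.#
step 4: ####################
position 6 holds #

#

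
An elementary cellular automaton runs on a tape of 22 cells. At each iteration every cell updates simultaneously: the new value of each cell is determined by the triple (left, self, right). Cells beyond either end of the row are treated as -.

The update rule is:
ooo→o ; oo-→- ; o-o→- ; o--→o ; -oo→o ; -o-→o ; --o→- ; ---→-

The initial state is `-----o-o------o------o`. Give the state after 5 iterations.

-----o-o-o-oo-o-o-oo-o

-----o-oo-----oo-----o
-----o-o-o----o-o----o
-----o-o-oo---o-oo---o
-----o-o-o-o--o-o-o--o
-----o-o-o-oo-o-o-oo-o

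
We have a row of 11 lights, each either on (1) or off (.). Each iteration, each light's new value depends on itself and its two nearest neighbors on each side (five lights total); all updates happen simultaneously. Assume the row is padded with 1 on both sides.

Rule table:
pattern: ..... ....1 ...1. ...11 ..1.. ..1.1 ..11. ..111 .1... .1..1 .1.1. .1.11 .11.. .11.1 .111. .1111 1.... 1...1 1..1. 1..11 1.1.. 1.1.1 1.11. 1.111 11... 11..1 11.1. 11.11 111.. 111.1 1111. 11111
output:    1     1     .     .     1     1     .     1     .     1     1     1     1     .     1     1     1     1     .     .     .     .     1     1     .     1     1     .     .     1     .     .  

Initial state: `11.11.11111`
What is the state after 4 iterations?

iteration 1: .1.1..11...
iteration 2: 1.1.1..1.1.
iteration 3: 11.1.1.11.1
iteration 4: .11.1.11..1

.11.1.11..1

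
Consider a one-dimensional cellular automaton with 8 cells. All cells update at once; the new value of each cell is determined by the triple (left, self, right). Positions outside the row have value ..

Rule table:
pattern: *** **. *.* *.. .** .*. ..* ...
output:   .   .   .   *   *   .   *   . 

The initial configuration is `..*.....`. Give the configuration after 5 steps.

.*.*....
*...*...
.*.*.*..
*.....*.
.*...*.*

.*...*.*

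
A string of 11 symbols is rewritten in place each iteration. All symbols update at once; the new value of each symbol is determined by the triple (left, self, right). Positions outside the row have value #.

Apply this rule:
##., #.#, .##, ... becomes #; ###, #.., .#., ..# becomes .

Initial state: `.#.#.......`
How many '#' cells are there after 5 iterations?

iteration 1: #.#..#####.
iteration 2: ##...#...##
iteration 3: .#.#...#.#.
iteration 4: #.#..#..#.#
iteration 5: ##.......##
count of #: 4

4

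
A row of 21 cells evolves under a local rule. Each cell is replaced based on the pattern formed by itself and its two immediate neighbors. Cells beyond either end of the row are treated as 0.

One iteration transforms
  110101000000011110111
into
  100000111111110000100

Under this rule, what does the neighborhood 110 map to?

0

At position 1 the neighborhood is 110; the next row has 0 there.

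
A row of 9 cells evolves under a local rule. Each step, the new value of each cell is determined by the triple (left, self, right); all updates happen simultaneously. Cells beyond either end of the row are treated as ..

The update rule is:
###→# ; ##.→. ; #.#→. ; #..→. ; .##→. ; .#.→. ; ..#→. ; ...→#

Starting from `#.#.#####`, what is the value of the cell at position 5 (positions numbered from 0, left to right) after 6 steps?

.

.....###.
####..#..
.##.....#
....###..
###..#..#
.#.......
position 5 holds .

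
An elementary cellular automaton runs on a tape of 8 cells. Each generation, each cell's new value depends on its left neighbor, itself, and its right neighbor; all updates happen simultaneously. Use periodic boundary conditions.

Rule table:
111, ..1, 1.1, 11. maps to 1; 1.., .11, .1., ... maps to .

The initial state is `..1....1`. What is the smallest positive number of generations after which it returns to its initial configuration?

8

.1....1.
1....1..
....1..1
...1..1.
..1..1..
.1..1...
1..1....
..1....1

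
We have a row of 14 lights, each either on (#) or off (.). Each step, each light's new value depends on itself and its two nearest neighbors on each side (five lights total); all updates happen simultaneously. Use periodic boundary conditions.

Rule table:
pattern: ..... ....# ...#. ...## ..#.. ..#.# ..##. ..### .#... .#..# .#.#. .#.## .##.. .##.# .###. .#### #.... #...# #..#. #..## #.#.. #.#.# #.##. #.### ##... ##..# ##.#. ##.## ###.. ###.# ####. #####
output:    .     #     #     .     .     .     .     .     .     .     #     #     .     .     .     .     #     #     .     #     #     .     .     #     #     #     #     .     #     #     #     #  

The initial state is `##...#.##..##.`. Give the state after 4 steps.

..###.#..##...
#...###.#..##.
#.#...###.#..#
.##.#...###.#.

.##.#...###.#.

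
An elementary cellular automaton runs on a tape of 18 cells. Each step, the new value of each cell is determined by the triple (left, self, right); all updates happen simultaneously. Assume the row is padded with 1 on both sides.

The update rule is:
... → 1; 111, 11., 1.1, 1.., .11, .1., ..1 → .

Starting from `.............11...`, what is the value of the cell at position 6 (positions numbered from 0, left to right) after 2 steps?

.

step 1: .11111111111....1.
step 2: .............11...
position 6 holds .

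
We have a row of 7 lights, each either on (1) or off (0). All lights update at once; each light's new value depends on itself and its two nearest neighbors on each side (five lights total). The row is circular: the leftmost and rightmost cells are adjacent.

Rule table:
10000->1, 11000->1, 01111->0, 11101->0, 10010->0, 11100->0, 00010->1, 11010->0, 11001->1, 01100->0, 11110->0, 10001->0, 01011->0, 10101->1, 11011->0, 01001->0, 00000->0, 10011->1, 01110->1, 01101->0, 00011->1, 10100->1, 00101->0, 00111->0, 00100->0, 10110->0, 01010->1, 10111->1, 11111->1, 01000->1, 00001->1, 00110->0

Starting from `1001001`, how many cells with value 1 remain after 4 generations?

0100010
0010100
1101111
0001011
count of 1: 3

3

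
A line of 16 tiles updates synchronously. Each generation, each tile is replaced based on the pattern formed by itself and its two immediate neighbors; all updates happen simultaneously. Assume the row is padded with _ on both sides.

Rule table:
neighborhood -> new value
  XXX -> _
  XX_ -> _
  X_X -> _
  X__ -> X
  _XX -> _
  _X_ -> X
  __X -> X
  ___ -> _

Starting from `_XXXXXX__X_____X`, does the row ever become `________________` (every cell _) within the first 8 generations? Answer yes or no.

no

X______XXXX___XX
XX____X____X_X__
__X__XXX__XX_XX_
_XXXX___XX_____X
X____X_X__X___XX
XX__XX_XXXXX_X__
__XX_________XX_
_X__X_______X__X
generation 8 is _X__X_______X__X, still not uniform _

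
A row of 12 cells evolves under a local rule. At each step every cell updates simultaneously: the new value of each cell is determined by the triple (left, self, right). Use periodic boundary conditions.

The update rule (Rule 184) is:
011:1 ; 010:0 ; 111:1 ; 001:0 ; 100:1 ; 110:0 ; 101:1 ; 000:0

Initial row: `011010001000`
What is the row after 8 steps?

010101000100
001010100010
000101010001
100010101000
010001010100
001000101010
000100010101
100010001010

100010001010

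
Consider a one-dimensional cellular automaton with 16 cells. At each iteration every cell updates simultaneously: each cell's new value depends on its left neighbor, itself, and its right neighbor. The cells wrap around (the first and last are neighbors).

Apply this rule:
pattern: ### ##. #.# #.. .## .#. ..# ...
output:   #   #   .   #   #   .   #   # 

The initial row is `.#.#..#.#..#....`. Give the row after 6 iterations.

iteration 1: #...##...##.####
iteration 2: ###########.####
iteration 3: ###########.####  (fixed point — unchanged through iteration 6)

###########.####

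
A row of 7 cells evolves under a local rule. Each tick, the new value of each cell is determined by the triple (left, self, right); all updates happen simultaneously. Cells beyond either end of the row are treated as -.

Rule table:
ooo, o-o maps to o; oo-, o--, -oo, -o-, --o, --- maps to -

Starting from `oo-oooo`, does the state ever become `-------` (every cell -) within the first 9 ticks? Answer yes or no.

yes

tick 1: --o-oo-
tick 2: ---o---
tick 3: -------
all cells are - at tick 3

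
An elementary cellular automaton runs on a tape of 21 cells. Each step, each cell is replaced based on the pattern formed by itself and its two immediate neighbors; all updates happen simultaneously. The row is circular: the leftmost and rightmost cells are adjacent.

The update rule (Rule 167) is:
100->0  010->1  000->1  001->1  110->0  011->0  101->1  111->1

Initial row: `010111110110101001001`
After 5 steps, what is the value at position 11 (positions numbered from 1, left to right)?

1

111011101001111011011
110101011010110100101
101111100111001101110
110111001010010010101
101010011110110111110
position 11 holds 1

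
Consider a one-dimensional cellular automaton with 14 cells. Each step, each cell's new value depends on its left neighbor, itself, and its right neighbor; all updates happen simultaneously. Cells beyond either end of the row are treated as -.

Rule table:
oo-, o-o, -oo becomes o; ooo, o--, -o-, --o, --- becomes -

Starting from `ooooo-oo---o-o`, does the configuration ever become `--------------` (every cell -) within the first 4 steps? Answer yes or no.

step 1: o---oooo----o-
step 2: ----o--o------
step 3: --------------
all cells are - at step 3

yes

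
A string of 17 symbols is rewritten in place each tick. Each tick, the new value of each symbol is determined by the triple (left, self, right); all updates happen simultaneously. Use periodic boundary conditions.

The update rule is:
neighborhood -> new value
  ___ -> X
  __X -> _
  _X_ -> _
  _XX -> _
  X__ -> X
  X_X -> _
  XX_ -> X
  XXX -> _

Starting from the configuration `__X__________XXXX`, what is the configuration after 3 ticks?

_XXXXXXXXX____XX_

X__XXXXXXXXX____X
XX_________XXXX__
_XXXXXXXXX____XX_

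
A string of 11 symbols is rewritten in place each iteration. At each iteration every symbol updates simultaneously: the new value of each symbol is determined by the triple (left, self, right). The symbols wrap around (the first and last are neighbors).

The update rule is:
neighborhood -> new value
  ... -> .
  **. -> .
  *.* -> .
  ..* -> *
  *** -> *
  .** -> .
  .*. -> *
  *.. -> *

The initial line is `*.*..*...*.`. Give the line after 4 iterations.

**..*.**.*.

*.*****.**.
*..***.....
***.*.*...*
**..*.**.*.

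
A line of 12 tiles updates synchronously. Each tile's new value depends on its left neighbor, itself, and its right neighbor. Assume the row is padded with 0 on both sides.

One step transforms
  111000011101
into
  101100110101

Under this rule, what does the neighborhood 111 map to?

At position 1 the neighborhood is 111; the next row has 0 there.

0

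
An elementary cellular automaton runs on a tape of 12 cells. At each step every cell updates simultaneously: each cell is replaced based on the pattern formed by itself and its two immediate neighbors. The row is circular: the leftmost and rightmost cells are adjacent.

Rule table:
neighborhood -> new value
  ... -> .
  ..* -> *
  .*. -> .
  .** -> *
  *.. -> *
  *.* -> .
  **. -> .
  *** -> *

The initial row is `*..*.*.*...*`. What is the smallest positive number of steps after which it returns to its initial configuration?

.**.....*.**
.*.*...*..*.
*...*.*.**.*
.*.*....*..*
....*..*.**.
...*.**..*.*
*.*..*.**...
...**..*.*.*
*.**.**.....
..*..*.*...*
**.**...*.*.
*..*.*.*....
.**.....*..*
.*.*...*.**.
*...*.*..*.*
.*.*...**..*
....*.**.**.
...*..*..*.*
*.*.**.**...
....*..*.*.*
*..*.**.....
.**..*.*...*
.*.**...*.*.
*..*.*.*...*

24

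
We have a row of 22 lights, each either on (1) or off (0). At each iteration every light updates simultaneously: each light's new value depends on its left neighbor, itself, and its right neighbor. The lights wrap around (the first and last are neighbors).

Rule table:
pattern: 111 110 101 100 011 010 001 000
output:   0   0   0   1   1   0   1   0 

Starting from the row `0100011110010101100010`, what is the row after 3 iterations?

1010110001100001010101
0000101011010010000001
1001000010001101000010

1001000010001101000010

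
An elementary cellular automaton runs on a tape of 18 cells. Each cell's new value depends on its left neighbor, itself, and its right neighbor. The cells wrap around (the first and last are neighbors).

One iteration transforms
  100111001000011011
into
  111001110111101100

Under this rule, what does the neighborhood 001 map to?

At position 2 the neighborhood is 001; the next row has 1 there.

1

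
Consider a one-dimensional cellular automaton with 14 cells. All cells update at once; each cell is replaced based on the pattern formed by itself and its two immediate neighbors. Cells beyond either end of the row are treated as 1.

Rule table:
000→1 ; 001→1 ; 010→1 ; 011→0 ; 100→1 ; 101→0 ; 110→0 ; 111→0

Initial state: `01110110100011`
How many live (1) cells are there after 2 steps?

00000000111100
11111111000011
count of 1: 10

10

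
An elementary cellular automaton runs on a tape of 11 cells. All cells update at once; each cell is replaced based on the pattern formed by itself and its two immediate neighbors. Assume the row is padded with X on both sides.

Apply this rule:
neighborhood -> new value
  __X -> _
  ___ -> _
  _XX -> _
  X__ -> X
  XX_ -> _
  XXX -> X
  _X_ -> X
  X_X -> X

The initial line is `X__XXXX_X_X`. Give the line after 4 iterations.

X_XXX__XX_X

_X__XX_XXX_
XXX___X_X_X
XX_X__XXXX_
X_XXX__XX_X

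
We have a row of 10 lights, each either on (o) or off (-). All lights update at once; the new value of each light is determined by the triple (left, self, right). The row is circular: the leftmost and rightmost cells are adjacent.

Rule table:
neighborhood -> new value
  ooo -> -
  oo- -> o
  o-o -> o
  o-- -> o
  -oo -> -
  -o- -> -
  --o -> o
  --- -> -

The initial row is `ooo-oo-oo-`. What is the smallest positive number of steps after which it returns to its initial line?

step 1: --oo-oo-oo
step 2: oo-oo-oo-o
step 3: -oo-oo-oo-
step 4: o-oo-oo-oo
step 5: oo-oo-oo--
step 6: -oo-oo-ooo
step 7: o-oo-oo--o
step 8: oo-oo-ooo-
step 9: -oo-oo--oo
step 10: o-oo-ooo-o
step 11: oo-oo--oo-
step 12: -oo-ooo-oo
step 13: o-oo--oo-o
step 14: oo-ooo-oo-
step 15: -oo--oo-oo
step 16: o-ooo-oo-o
step 17: oo--oo-oo-
step 18: -ooo-oo-oo
step 19: o--oo-oo-o
step 20: ooo-oo-oo-

20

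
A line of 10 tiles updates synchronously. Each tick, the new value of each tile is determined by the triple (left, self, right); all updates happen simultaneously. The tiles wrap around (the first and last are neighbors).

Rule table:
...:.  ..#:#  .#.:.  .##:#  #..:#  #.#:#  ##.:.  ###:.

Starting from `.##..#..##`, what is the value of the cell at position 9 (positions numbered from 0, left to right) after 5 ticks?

tick 1: ##.##.###.
tick 2: #.##.##..#
tick 3: .##.##.###
tick 4: ##.##.##..
tick 5: #.##.##.##
position 9 holds #

#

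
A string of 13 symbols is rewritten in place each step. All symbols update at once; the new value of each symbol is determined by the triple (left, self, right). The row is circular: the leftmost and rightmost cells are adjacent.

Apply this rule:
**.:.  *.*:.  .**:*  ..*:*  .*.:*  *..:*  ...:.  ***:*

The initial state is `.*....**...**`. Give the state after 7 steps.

.****.***.***

.**..**.*.**.
**.***..*.*.*
*..**.***.*.*
.***..**..*.*
.**.***.***.*
.*..**..**..*
.****.***.***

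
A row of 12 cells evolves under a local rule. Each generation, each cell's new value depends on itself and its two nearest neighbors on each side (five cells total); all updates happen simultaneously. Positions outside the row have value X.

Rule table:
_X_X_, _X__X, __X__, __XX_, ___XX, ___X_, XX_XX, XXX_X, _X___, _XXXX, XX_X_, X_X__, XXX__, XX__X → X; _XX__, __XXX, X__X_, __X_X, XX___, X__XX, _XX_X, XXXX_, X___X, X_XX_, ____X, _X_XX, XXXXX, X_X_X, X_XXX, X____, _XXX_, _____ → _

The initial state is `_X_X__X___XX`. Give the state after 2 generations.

XX__XX__X___

X_XXX_XX_X_X
XX__XX__X___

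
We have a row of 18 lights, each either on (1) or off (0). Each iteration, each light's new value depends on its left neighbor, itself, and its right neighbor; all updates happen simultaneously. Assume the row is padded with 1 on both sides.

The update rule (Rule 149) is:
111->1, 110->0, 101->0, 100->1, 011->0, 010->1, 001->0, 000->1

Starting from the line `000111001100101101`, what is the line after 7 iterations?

000111111100101010

110010100010100000
101010111010111110
001010010010011100
101011011011001010
001000000000101010
101111111110101010
000111111100101010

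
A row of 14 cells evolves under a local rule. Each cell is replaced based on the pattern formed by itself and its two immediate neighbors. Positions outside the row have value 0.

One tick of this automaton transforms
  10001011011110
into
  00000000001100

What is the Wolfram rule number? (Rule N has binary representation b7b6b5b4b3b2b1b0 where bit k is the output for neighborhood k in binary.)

128

position 10: 111 → 1  (bit 7 = 1)
position 7: 110 → 0  (bit 6 = 0)
position 5: 101 → 0  (bit 5 = 0)
position 1: 100 → 0  (bit 4 = 0)
position 6: 011 → 0  (bit 3 = 0)
position 0: 010 → 0  (bit 2 = 0)
position 3: 001 → 0  (bit 1 = 0)
position 2: 000 → 0  (bit 0 = 0)
bits b7..b0 = 10000000 = 128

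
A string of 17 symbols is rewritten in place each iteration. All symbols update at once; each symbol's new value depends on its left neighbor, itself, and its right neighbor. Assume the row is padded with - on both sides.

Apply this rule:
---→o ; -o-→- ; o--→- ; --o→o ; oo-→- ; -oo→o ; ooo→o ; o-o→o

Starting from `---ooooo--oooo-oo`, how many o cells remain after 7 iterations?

iteration 1: ooooooo--oooo-oo-
iteration 2: oooooo--oooo-oo--
iteration 3: ooooo--oooo-oo--o
iteration 4: oooo--oooo-oo--o-
iteration 5: ooo--oooo-oo--o--
iteration 6: oo--oooo-oo--o--o
iteration 7: o--oooo-oo--o--o-
count of o: 9

9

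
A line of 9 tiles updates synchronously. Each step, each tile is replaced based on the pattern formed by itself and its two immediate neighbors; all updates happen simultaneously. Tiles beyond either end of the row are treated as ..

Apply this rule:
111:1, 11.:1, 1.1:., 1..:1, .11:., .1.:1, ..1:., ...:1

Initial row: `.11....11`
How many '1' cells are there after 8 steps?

..1111..1
1..1111.1
11..111.1
.11..11.1
..11..1.1
1..11.1.1
11..1.1.1
.11.1.1.1
count of 1: 5

5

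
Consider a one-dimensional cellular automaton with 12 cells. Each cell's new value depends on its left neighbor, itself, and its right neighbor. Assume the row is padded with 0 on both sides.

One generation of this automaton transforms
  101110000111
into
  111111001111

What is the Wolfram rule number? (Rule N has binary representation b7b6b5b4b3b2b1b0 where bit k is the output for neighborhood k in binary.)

position 3: 111 → 1  (bit 7 = 1)
position 4: 110 → 1  (bit 6 = 1)
position 1: 101 → 1  (bit 5 = 1)
position 5: 100 → 1  (bit 4 = 1)
position 2: 011 → 1  (bit 3 = 1)
position 0: 010 → 1  (bit 2 = 1)
position 8: 001 → 1  (bit 1 = 1)
position 6: 000 → 0  (bit 0 = 0)
bits b7..b0 = 11111110 = 254

254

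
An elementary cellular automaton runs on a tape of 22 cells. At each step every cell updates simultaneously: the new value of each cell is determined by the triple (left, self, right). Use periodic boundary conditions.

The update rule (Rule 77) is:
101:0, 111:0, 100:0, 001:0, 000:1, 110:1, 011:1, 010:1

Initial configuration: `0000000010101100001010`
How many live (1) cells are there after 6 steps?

12

step 1: 1111111010101101101010
step 2: 1000001010101101101010
step 3: 1011101010101101101010
step 4: 1010101010101101101010
step 5: 1010101010101101101010  (fixed point — unchanged through step 6)
count of 1: 12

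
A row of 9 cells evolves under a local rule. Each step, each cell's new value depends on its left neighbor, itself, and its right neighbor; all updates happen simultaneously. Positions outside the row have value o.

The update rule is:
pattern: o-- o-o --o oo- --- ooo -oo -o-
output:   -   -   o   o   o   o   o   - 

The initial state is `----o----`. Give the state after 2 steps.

-ooo-oooo

-ooo--ooo
-ooo-oooo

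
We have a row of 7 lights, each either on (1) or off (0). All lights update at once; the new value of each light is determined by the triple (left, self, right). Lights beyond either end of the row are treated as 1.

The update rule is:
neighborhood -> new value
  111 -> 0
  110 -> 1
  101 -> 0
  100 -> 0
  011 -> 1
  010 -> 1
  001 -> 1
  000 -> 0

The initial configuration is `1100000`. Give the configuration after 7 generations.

0101010

0100001
0100011
0100110
0101110
0101010
0101010  (fixed point — unchanged through generation 7)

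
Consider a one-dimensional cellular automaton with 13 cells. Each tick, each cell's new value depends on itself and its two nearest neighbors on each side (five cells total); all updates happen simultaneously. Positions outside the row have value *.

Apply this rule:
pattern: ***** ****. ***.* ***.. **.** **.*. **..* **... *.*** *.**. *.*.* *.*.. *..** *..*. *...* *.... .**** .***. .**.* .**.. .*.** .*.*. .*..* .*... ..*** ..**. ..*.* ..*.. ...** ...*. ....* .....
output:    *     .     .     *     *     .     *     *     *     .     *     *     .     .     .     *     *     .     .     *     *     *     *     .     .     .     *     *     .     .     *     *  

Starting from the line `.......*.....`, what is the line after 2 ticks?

******.*.***.
****...***..*

****...***..*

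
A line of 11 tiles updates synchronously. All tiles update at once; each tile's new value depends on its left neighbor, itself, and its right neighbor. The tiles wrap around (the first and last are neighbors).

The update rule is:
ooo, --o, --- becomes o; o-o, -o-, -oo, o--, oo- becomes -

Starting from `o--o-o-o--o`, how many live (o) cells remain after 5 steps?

4

step 1: --o------o-
step 2: oo--ooooo--
step 3: ---o-ooo--o
step 4: -oo---o--o-
step 5: o---oo--o--
count of o: 4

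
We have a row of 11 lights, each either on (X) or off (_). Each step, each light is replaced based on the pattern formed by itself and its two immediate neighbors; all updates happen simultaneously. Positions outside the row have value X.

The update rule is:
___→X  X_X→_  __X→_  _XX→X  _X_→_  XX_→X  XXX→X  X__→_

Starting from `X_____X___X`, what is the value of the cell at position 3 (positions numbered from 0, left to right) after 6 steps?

X_XXX___X_X
X_XXX_X___X
X_XXX___X_X  (repeats step 1; period 2)
step 6: X_XXX_X___X
position 3 holds X

X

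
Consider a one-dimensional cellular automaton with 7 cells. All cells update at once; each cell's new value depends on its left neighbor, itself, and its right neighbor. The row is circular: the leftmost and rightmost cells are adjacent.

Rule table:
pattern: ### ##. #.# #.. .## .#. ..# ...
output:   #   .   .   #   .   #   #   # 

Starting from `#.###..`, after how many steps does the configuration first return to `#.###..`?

#..#.##
.###..#
..#.###
###..#.
.#.###.
##..#.#
#.###..

7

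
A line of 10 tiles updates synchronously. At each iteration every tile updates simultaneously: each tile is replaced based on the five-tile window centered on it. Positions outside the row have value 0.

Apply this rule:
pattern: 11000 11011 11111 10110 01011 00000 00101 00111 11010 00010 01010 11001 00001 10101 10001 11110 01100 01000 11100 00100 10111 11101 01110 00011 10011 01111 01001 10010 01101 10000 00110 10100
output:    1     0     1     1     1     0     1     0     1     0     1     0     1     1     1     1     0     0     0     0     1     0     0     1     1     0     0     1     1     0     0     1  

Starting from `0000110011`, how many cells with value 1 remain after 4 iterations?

0011000100
1100110000
0001001000
0100010000
count of 1: 2

2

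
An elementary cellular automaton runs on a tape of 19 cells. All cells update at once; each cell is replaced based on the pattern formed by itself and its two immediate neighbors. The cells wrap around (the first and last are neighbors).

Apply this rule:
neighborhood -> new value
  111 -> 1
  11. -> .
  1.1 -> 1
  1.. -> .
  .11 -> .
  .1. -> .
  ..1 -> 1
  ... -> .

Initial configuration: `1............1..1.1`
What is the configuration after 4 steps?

............1..1.1.
...........1..1.1..
..........1..1.1...
.........1..1.1....

.........1..1.1....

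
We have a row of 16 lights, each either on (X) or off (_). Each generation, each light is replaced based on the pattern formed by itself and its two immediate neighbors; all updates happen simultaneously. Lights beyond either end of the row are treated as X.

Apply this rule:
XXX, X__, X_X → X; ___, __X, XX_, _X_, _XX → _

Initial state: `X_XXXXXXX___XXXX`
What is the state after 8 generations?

X_X_X_X_X_X_X_X_

generation 1: _X_XXXXX_X___XXX
generation 2: X_X_XXX_X_X___XX
generation 3: _X_X_X_X_X_X___X
generation 4: X_X_X_X_X_X_X___
generation 5: _X_X_X_X_X_X_X__
generation 6: X_X_X_X_X_X_X_X_
generation 7: _X_X_X_X_X_X_X_X
generation 8: X_X_X_X_X_X_X_X_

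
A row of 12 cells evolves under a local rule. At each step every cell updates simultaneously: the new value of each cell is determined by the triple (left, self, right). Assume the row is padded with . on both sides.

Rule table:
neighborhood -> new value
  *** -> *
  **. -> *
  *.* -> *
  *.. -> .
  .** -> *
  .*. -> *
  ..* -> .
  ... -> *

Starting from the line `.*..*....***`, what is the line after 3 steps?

.*..********

.*..*.**.***
.*..********
.*..********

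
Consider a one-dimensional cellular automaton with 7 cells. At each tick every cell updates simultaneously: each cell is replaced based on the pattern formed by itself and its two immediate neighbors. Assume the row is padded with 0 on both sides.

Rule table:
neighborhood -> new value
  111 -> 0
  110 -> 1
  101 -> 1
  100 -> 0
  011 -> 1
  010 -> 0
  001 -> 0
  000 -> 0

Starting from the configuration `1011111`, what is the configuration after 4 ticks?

0110001
0110000
0110000  (fixed point — unchanged through tick 4)

0110000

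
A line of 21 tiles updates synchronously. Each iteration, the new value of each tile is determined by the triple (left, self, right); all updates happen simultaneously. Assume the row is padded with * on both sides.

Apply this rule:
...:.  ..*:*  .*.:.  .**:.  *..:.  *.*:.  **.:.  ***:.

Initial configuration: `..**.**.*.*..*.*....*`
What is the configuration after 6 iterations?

.*..........*......*.
...........*......*..
..........*......*..*
.........*......*..*.
........*......*..*..
.......*......*..*..*

.......*......*..*..*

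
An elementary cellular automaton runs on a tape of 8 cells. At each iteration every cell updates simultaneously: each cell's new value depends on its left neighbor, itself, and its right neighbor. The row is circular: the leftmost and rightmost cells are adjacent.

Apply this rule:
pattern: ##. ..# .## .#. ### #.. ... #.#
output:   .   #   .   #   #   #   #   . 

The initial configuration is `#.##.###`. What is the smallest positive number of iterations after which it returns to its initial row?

iteration 1: ......##
iteration 2: ######..
iteration 3: .####.##
iteration 4: ..##....
iteration 5: ##..####
iteration 6: #.##.###

6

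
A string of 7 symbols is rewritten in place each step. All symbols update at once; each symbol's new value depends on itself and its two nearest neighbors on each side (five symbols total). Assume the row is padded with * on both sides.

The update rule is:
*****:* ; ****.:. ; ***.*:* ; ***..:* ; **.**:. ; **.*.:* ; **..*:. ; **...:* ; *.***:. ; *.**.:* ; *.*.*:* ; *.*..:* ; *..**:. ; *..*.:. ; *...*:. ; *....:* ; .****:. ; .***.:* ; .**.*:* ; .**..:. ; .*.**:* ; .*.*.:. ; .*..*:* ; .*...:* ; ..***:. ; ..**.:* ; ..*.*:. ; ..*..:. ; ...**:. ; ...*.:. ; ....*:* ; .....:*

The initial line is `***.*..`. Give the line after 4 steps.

**.*...

*.****.
*....*.
****..*
**.*...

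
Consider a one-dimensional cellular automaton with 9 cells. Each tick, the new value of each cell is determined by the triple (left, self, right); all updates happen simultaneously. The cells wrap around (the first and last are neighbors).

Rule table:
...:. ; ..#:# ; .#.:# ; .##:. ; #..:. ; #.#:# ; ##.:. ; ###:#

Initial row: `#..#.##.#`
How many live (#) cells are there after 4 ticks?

5

..###..#.
.#.#..##.
####.#...
.##.##..#
count of #: 5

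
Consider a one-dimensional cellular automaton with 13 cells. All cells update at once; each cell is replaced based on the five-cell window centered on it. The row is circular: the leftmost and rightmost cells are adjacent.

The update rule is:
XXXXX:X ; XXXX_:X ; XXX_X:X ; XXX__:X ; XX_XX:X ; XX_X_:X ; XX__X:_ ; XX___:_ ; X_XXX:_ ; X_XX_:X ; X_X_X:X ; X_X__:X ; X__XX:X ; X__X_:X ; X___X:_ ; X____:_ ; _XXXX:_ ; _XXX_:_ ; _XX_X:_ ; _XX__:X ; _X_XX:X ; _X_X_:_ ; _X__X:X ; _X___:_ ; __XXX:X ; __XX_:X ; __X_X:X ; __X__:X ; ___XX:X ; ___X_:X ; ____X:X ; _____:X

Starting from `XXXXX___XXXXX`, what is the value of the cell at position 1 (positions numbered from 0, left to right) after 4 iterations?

iteration 1: XXXXX__XX_XXX
iteration 2: XXXXX_XX_X__X
iteration 3: _XXXXXX_XXXXX
iteration 4: X__XXXXX__XXX
position 1 holds _

_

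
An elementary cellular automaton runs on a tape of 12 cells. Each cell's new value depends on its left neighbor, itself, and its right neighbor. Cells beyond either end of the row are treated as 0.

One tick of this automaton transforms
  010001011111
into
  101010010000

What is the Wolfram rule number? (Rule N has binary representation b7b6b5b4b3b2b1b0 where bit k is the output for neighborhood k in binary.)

position 8: 111 → 0  (bit 7 = 0)
position 11: 110 → 0  (bit 6 = 0)
position 6: 101 → 0  (bit 5 = 0)
position 2: 100 → 1  (bit 4 = 1)
position 7: 011 → 1  (bit 3 = 1)
position 1: 010 → 0  (bit 2 = 0)
position 0: 001 → 1  (bit 1 = 1)
position 3: 000 → 0  (bit 0 = 0)
bits b7..b0 = 00011010 = 26

26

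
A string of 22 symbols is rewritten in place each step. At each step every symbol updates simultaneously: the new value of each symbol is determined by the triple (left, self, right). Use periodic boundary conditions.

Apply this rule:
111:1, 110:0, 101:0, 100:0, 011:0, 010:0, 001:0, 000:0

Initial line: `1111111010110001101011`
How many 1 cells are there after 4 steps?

1

1111110000000000000001
1111100000000000000000
0111000000000000000000
0010000000000000000000
count of 1: 1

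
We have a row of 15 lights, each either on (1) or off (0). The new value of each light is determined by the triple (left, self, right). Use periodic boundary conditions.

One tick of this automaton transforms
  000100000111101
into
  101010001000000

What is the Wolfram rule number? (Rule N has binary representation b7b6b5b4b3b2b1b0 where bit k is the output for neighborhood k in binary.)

18

position 10: 111 → 0  (bit 7 = 0)
position 12: 110 → 0  (bit 6 = 0)
position 13: 101 → 0  (bit 5 = 0)
position 0: 100 → 1  (bit 4 = 1)
position 9: 011 → 0  (bit 3 = 0)
position 3: 010 → 0  (bit 2 = 0)
position 2: 001 → 1  (bit 1 = 1)
position 1: 000 → 0  (bit 0 = 0)
bits b7..b0 = 00010010 = 18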